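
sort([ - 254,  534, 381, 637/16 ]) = [ - 254, 637/16, 381,534]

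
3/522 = 1/174 = 0.01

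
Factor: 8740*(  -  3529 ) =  - 2^2  *  5^1*19^1*23^1 * 3529^1 = -30843460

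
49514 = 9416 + 40098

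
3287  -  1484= 1803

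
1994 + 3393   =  5387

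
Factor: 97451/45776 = 2^ ( - 4 )*19^1* 23^1*223^1*2861^( - 1 ) 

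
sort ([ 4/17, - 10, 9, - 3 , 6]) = [-10, - 3, 4/17,6,9] 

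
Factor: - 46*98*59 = - 2^2*7^2*23^1*59^1 = - 265972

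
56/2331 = 8/333 = 0.02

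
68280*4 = 273120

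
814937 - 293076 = 521861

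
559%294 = 265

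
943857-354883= 588974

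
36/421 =36/421 = 0.09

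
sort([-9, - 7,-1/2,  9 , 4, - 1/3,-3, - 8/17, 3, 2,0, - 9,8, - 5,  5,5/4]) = [ - 9, - 9, - 7, - 5 , - 3 , - 1/2, - 8/17, - 1/3, 0, 5/4, 2, 3, 4, 5,  8, 9]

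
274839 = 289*951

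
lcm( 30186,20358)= 875394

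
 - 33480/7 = -4783 + 1/7 = - 4782.86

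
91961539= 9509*9671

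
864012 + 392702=1256714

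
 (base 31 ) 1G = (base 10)47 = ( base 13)38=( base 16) 2f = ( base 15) 32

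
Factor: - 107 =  - 107^1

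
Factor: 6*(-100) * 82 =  - 2^4 * 3^1*5^2* 41^1 = - 49200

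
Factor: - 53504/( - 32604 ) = 64/39 = 2^6*3^( - 1)*13^(- 1) 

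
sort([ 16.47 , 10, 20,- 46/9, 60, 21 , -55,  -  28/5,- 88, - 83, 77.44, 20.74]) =[-88, - 83, - 55, - 28/5,-46/9, 10, 16.47,20,20.74, 21,60, 77.44 ] 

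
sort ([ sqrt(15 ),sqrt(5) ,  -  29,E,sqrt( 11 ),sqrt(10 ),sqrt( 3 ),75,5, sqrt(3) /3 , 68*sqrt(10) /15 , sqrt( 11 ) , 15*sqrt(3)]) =[- 29,  sqrt(3 ) /3,sqrt( 3 ), sqrt( 5), E, sqrt (10 ),sqrt(11 ) , sqrt ( 11), sqrt (15 ), 5,68*sqrt(10)/15,15*sqrt(3), 75]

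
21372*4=85488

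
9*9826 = 88434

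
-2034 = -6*339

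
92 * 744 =68448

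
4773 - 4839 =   -  66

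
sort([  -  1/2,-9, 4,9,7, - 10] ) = [ - 10, - 9, - 1/2 , 4, 7, 9]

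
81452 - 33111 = 48341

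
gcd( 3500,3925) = 25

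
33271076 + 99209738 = 132480814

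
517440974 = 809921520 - 292480546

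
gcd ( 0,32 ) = 32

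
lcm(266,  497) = 18886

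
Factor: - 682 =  - 2^1 * 11^1 * 31^1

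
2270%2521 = 2270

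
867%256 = 99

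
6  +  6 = 12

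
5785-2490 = 3295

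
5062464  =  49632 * 102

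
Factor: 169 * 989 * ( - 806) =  - 134715646 = -2^1 * 13^3 * 23^1  *  31^1*43^1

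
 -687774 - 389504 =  - 1077278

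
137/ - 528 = - 1  +  391/528 =-0.26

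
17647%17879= 17647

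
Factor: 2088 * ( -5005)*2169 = - 2^3*3^4 * 5^1 * 7^1*11^1 * 13^1 * 29^1*241^1=- 22667004360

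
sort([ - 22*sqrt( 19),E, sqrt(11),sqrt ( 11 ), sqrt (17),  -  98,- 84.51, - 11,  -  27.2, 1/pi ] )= [ - 98, - 22 * sqrt( 19 )  , - 84.51, -27.2 ,  -  11,1/pi,E,sqrt (11),sqrt ( 11), sqrt(17 )] 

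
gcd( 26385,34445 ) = 5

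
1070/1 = 1070=   1070.00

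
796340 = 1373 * 580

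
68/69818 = 34/34909 = 0.00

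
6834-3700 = 3134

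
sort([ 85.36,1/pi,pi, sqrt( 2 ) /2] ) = [1/pi , sqrt( 2 ) /2 , pi, 85.36] 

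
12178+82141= 94319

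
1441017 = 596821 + 844196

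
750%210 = 120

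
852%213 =0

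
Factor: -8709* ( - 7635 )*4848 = 2^4*3^3*5^1*101^1*509^1*2903^1  =  322359106320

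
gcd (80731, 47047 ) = 7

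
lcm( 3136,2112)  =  103488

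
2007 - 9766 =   -  7759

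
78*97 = 7566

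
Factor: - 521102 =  - 2^1*260551^1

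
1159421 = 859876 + 299545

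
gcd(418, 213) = 1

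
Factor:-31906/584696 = - 2^( - 2 )*43^1*197^( - 1)  =  - 43/788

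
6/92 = 3/46 =0.07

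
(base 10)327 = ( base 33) 9u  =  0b101000111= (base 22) ej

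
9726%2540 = 2106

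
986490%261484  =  202038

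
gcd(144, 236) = 4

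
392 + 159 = 551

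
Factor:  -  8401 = -31^1*271^1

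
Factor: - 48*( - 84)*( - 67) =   -  2^6*3^2 * 7^1*67^1 = - 270144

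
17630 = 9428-- 8202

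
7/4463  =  7/4463  =  0.00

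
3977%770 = 127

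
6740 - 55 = 6685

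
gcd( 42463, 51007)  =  1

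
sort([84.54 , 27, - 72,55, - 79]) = [ - 79, - 72,27,55 , 84.54]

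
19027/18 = 19027/18 = 1057.06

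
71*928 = 65888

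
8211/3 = 2737 = 2737.00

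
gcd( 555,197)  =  1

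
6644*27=179388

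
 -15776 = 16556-32332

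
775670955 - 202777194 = 572893761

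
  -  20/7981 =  - 1 + 7961/7981=- 0.00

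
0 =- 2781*0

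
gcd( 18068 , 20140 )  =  4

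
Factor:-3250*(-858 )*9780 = 2^4 * 3^2 * 5^4*11^1*13^2*  163^1  =  27271530000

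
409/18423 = 409/18423 = 0.02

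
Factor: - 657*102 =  - 67014 = - 2^1*3^3 * 17^1*73^1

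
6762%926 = 280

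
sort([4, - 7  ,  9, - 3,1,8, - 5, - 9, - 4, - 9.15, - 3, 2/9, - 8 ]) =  [ - 9.15, - 9, - 8, - 7,-5, - 4,- 3, - 3,2/9  ,  1, 4,8, 9] 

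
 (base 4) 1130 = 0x5c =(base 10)92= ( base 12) 78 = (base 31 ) 2u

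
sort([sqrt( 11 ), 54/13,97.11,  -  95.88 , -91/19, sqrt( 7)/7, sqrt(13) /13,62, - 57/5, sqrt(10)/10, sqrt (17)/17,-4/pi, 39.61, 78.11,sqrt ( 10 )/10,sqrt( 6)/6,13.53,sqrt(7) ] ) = [-95.88, - 57/5, - 91/19, - 4/pi,sqrt(17 )/17,sqrt(13)/13,sqrt(10) /10 , sqrt ( 10) /10, sqrt(7) /7,  sqrt ( 6)/6 , sqrt( 7),  sqrt(11 ),54/13,13.53,39.61,62,78.11,  97.11]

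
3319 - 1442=1877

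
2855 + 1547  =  4402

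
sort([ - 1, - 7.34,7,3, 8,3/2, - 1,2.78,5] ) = [ - 7.34, - 1,  -  1,3/2 , 2.78, 3, 5,7 , 8]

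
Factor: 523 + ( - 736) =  - 3^1*71^1 = -213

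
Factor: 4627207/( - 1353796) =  - 2^( - 2 )*13^1*338449^( - 1 )*355939^1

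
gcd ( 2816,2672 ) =16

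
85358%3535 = 518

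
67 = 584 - 517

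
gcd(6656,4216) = 8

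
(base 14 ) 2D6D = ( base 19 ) 13A1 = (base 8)17705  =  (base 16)1FC5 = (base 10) 8133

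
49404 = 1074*46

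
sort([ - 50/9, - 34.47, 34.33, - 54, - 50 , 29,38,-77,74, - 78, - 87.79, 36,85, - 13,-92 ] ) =[ - 92, - 87.79, - 78, - 77, - 54, - 50, - 34.47  , -13, - 50/9,29,34.33, 36,38,74, 85] 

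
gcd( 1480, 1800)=40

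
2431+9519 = 11950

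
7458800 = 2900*2572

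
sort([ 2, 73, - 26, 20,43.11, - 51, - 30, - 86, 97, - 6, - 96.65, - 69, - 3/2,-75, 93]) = [ - 96.65, - 86, - 75,-69, - 51, -30, - 26, - 6, - 3/2, 2, 20, 43.11,  73, 93,97]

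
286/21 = 286/21 = 13.62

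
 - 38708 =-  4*9677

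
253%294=253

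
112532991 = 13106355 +99426636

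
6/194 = 3/97 = 0.03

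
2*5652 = 11304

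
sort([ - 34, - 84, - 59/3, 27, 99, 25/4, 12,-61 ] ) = [ - 84, - 61, -34, - 59/3, 25/4, 12, 27, 99 ]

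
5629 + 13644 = 19273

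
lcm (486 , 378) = 3402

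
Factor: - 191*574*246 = - 26969964 = - 2^2*3^1*7^1*41^2*191^1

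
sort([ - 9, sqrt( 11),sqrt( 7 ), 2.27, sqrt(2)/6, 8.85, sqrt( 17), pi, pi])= [ - 9,  sqrt( 2 )/6, 2.27, sqrt( 7), pi, pi , sqrt ( 11),sqrt (17), 8.85]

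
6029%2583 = 863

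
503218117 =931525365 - 428307248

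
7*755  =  5285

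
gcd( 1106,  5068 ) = 14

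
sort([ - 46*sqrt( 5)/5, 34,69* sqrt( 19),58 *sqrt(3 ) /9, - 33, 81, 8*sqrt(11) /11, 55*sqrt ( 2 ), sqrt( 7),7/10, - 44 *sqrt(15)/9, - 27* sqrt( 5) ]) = [-27*sqrt(5), - 33, - 46*sqrt(5 )/5, - 44*sqrt( 15)/9, 7/10, 8*sqrt(11 ) /11, sqrt(7),58*sqrt(3 )/9, 34,55*sqrt(2 ), 81, 69*sqrt(19 )]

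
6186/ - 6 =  - 1031 + 0/1 = - 1031.00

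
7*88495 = 619465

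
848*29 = 24592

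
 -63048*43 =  - 2711064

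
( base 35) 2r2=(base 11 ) 2609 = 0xd45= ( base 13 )1714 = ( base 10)3397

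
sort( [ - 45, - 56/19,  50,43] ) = [-45 , - 56/19, 43 , 50 ]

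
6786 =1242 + 5544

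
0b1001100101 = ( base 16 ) 265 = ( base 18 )1g1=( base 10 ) 613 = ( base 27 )MJ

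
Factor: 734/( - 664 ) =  - 367/332 = - 2^(- 2 )*83^(-1 )*367^1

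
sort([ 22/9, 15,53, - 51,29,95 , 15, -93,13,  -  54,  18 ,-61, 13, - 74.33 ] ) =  [ - 93, - 74.33, - 61 ,  -  54,-51, 22/9,13, 13,15, 15, 18,29,  53,95 ]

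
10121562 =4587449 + 5534113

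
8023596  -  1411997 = 6611599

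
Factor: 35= 5^1*7^1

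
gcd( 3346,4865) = 7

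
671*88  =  59048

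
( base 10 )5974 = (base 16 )1756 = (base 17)13B7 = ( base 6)43354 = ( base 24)A8M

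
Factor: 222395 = 5^1*19^1 * 2341^1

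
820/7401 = 820/7401 = 0.11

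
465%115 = 5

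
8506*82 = 697492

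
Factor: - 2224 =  -2^4 * 139^1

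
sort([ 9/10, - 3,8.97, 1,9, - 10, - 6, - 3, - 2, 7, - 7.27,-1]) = [- 10, - 7.27,  -  6,-3, - 3, - 2, - 1,9/10, 1, 7,8.97,9 ]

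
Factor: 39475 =5^2* 1579^1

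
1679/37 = 1679/37= 45.38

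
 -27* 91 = -2457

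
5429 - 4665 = 764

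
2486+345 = 2831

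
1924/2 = 962= 962.00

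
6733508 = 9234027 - 2500519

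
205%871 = 205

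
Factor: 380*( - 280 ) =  - 106400 = - 2^5*5^2 * 7^1*19^1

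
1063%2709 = 1063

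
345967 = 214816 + 131151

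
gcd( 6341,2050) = 1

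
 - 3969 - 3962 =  - 7931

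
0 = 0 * 1334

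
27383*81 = 2218023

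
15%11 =4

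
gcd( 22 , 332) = 2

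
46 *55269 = 2542374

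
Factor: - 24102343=  -  24102343^1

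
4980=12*415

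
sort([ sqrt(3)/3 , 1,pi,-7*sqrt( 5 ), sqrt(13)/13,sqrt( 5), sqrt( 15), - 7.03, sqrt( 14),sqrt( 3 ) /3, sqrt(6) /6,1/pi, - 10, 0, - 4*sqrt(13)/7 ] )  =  [ - 7*sqrt(5 ) , - 10, - 7.03, - 4 *sqrt(13)/7,0, sqrt (13)/13, 1/pi, sqrt ( 6)/6 , sqrt( 3 ) /3,sqrt(3) /3, 1, sqrt(5), pi , sqrt (14),  sqrt(15 ) ]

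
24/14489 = 24/14489 = 0.00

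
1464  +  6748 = 8212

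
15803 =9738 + 6065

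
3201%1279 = 643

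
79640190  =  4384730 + 75255460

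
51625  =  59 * 875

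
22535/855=4507/171=26.36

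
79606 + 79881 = 159487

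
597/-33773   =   - 597/33773 = - 0.02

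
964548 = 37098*26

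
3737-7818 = - 4081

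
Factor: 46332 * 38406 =1779426792= 2^3*3^5*11^1*13^1 * 37^1*173^1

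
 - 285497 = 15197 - 300694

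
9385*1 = 9385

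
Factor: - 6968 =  - 2^3*13^1*67^1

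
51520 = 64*805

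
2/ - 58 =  - 1/29 = -0.03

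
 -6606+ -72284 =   -  78890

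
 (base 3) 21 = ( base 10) 7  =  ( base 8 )7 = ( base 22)7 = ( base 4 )13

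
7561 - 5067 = 2494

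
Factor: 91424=2^5*2857^1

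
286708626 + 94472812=381181438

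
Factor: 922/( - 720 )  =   - 461/360  =  - 2^(-3 )*3^ ( - 2 )*5^( - 1 )*461^1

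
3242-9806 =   -  6564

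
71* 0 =0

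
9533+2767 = 12300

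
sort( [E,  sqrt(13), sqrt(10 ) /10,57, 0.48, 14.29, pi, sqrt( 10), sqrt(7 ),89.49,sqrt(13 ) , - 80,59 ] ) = [ - 80, sqrt(10)/10,  0.48, sqrt( 7),E,pi, sqrt( 10),  sqrt( 13) , sqrt(13), 14.29,57,59, 89.49] 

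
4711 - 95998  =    -  91287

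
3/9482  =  3/9482 = 0.00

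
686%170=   6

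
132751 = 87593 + 45158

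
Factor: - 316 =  - 2^2*79^1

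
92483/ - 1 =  - 92483 + 0/1 = - 92483.00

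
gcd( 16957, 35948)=1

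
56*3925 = 219800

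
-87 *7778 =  - 676686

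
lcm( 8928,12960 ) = 401760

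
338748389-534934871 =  - 196186482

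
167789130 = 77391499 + 90397631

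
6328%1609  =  1501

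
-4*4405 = -17620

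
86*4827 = 415122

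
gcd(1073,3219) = 1073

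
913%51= 46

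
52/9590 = 26/4795 = 0.01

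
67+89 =156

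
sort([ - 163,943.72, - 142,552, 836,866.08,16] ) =[ - 163, - 142,16,552,836, 866.08,943.72]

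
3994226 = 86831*46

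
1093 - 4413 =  - 3320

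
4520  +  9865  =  14385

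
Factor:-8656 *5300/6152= -2^3 * 5^2*53^1*541^1*769^( - 1) = - 5734600/769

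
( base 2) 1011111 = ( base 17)5a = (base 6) 235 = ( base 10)95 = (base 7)164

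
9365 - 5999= 3366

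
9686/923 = 10 + 456/923 = 10.49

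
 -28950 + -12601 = - 41551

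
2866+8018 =10884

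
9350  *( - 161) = - 1505350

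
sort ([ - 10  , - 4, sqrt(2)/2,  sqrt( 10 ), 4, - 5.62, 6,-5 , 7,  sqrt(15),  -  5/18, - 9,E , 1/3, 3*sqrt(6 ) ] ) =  [ - 10, -9,  -  5.62, - 5 ,-4, - 5/18, 1/3, sqrt(2 )/2, E,sqrt(10 ),sqrt(15 ),4,  6, 7,3*sqrt(6) ]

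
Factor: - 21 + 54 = 33 = 3^1*11^1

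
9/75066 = 3/25022 = 0.00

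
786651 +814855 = 1601506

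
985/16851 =985/16851 = 0.06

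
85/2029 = 85/2029  =  0.04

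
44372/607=44372/607= 73.10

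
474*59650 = 28274100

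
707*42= 29694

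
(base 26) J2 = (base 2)111110000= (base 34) EK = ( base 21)12d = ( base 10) 496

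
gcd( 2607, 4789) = 1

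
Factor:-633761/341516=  -2^( -2 ) *7^( - 1)*107^1*5923^1 * 12197^( - 1 )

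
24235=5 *4847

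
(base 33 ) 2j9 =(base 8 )5376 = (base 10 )2814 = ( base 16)afe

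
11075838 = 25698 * 431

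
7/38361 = 7/38361  =  0.00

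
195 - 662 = - 467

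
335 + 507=842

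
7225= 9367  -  2142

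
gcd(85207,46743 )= 1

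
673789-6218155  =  -5544366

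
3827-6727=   -  2900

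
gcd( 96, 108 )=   12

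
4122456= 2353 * 1752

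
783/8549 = 783/8549=0.09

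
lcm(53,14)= 742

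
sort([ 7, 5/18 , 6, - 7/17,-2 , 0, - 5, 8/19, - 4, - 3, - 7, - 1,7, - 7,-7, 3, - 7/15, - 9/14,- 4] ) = [ - 7,  -  7, - 7, - 5, - 4, - 4, - 3,  -  2, - 1,-9/14, - 7/15, - 7/17,0, 5/18, 8/19,  3,6, 7,7]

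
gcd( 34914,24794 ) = 506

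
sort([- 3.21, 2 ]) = [ - 3.21, 2]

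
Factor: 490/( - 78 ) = - 3^( - 1 )*5^1 * 7^2*13^(-1)  =  - 245/39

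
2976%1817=1159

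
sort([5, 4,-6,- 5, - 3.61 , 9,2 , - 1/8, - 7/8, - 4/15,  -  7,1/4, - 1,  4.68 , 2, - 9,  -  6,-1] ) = [ -9,  -  7, - 6, - 6 ,-5,-3.61,  -  1,  -  1,- 7/8, - 4/15,-1/8,1/4, 2,2, 4,4.68,  5,9 ]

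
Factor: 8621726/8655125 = 2^1*5^(  -  3)*17^( - 1 )* 41^1*4073^ ( - 1)* 105143^1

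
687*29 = 19923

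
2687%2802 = 2687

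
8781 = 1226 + 7555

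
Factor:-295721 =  - 113^1*2617^1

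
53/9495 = 53/9495=0.01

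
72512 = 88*824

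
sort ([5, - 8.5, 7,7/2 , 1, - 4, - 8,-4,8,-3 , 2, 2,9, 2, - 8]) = [ - 8.5,-8, - 8, - 4 , - 4,- 3,1, 2,2,  2, 7/2,5,7,8,9]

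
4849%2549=2300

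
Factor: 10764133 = 29^1*371177^1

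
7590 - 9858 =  - 2268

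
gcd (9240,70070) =770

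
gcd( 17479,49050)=1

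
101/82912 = 101/82912  =  0.00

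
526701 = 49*10749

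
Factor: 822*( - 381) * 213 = - 66707766= - 2^1 *3^3*71^1*127^1*137^1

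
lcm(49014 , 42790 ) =2695770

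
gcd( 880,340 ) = 20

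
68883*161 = 11090163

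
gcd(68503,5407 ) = 1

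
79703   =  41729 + 37974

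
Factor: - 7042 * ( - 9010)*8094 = 2^3 * 3^1*5^1*7^1 * 17^1*19^1*53^1 * 71^1 * 503^1 = 513551511480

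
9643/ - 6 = - 1608 + 5/6  =  - 1607.17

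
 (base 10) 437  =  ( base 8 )665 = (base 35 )ch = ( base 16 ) 1b5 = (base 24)I5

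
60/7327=60/7327 = 0.01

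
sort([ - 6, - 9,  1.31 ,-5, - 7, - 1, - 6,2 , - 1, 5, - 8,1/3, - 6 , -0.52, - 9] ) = [ - 9, - 9, - 8, - 7, - 6, - 6, - 6, - 5, - 1, - 1, - 0.52, 1/3, 1.31, 2, 5 ] 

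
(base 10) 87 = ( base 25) 3C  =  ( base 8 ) 127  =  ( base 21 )43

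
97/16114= 97/16114 = 0.01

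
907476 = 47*19308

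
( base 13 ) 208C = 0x119E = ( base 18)DGA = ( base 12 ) 273A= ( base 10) 4510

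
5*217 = 1085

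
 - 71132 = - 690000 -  - 618868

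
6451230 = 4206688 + 2244542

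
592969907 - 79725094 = 513244813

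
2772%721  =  609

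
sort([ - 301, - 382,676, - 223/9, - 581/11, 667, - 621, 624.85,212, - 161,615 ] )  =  [ - 621,  -  382, - 301, - 161, - 581/11, - 223/9, 212, 615, 624.85, 667, 676]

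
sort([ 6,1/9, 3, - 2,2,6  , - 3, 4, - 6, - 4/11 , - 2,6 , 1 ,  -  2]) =[ - 6,-3,-2, - 2, - 2 , - 4/11 , 1/9,1,2,3 , 4,6,6,  6]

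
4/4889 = 4/4889 =0.00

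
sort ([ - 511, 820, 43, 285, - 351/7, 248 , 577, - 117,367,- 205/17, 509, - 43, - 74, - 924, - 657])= [ - 924, - 657, - 511, - 117, - 74 , - 351/7, - 43, - 205/17, 43, 248 , 285, 367,509,577, 820] 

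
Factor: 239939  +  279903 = 519842  =  2^1 * 61^1*4261^1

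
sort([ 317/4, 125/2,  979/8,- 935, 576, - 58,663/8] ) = [ - 935, - 58,125/2,  317/4  ,  663/8,979/8,576]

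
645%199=48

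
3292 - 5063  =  -1771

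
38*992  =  37696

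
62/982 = 31/491 = 0.06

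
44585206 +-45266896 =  - 681690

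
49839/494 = 100 +439/494= 100.89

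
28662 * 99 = 2837538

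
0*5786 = 0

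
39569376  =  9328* 4242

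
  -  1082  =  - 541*2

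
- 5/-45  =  1/9 =0.11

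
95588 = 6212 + 89376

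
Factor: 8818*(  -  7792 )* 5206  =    -  2^6*19^1*137^1*487^1*4409^1 = - 357703510336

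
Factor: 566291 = 11^1*51481^1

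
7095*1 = 7095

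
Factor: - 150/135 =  - 2^1*3^( - 2 ) * 5^1= -10/9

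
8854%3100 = 2654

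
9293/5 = 9293/5 = 1858.60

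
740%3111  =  740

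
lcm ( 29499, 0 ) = 0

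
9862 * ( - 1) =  - 9862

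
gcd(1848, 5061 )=21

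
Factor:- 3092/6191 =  - 2^2*41^ ( - 1 )*151^( - 1)*773^1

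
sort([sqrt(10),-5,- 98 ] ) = [-98 , - 5, sqrt(10 ) ]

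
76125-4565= 71560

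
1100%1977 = 1100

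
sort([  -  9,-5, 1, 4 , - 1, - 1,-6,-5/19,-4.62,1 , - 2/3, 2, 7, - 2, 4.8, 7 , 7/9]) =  [  -  9, - 6, - 5,  -  4.62, - 2 , - 1, - 1, - 2/3,-5/19,  7/9, 1 , 1 , 2, 4, 4.8, 7,  7]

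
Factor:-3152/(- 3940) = 4/5=2^2*5^( - 1 ) 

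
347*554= 192238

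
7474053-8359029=-884976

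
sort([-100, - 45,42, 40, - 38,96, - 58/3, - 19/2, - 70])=[ - 100,  -  70, - 45, - 38  , - 58/3, - 19/2, 40,42,96]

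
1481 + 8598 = 10079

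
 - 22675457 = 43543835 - 66219292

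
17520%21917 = 17520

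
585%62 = 27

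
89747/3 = 89747/3 = 29915.67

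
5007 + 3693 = 8700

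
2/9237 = 2/9237 = 0.00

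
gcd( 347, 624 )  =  1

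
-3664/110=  - 34+ 38/55= - 33.31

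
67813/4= 67813/4 = 16953.25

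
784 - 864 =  - 80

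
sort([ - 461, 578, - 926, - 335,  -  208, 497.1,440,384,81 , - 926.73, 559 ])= [-926.73, -926, - 461 , - 335, - 208, 81, 384, 440, 497.1, 559, 578 ] 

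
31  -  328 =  - 297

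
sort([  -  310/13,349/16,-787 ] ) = [ - 787,-310/13,349/16]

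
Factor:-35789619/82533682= - 2^( - 1 )*3^1*7^( - 1)*11^(-1)*19^(-1)* 37^1 * 67^(-1 )* 421^(-1)*322429^1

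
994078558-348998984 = 645079574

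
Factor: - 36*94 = -3384=-  2^3*3^2*47^1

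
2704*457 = 1235728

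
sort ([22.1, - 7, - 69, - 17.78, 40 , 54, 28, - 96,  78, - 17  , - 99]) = [ -99, - 96,-69,-17.78, - 17,- 7,22.1 , 28, 40, 54,78]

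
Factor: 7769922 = 2^1* 3^1*1294987^1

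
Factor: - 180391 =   -  180391^1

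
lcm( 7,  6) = 42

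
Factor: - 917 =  - 7^1 * 131^1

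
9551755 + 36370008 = 45921763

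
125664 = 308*408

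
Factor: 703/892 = 2^( - 2 )*19^1*37^1*223^( - 1 ) 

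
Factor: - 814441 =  - 71^1*11471^1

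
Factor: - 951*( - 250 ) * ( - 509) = -2^1*  3^1*5^3*317^1* 509^1 = - 121014750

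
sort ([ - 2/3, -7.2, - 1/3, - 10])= [ - 10,-7.2, - 2/3, - 1/3]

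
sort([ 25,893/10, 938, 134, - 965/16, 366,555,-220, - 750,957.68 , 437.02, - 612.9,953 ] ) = [ - 750,-612.9,-220, - 965/16, 25,893/10, 134,366, 437.02, 555 , 938,953,  957.68 ] 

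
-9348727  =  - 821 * 11387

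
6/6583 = 6/6583 = 0.00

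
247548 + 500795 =748343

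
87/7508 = 87/7508 =0.01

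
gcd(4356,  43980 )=12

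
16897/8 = 16897/8 = 2112.12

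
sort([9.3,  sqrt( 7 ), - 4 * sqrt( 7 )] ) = [ - 4 * sqrt(7), sqrt(7 ) , 9.3 ]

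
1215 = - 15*( -81)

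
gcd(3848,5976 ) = 8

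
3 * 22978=68934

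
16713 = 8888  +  7825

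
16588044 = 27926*594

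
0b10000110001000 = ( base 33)7t4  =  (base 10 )8584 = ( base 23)g55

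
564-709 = - 145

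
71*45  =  3195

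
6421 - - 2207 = 8628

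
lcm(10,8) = 40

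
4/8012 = 1/2003 = 0.00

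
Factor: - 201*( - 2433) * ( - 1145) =  -  3^2 * 5^1*67^1*229^1*811^1 = - 559942785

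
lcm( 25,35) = 175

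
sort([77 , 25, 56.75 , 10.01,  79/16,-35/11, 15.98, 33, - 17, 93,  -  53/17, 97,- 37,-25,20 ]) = [-37,-25 , - 17,-35/11, - 53/17,  79/16, 10.01, 15.98, 20, 25, 33,56.75, 77, 93,  97 ]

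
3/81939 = 1/27313 = 0.00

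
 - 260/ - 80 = 13/4 = 3.25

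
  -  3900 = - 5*780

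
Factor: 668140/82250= 66814/8225 = 2^1*5^(-2) * 7^( - 1 )*11^1*47^( - 1)*3037^1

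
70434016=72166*976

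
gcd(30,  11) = 1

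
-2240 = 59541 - 61781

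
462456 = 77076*6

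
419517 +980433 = 1399950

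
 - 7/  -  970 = 7/970 =0.01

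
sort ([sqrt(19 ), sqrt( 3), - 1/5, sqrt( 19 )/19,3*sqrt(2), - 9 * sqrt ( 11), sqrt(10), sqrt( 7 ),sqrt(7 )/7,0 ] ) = [ - 9*sqrt(11 ),  -  1/5, 0, sqrt( 19 ) /19,sqrt(7)/7, sqrt( 3 ),sqrt(7 ),  sqrt (10 ),3 * sqrt(2 ),  sqrt (19 )]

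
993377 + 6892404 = 7885781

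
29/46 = 29/46 = 0.63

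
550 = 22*25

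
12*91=1092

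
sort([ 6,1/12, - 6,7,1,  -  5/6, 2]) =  [ - 6 , - 5/6, 1/12,1,2, 6, 7]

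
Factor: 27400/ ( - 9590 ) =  - 2^2*5^1*7^( - 1 ) =- 20/7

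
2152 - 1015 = 1137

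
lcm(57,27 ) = 513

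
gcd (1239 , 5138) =7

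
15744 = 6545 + 9199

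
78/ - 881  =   - 78/881 = - 0.09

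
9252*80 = 740160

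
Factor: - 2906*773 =- 2^1*773^1*1453^1  =  - 2246338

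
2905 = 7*415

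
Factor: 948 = 2^2 * 3^1 * 79^1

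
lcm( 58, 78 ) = 2262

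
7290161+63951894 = 71242055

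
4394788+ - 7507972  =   - 3113184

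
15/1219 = 15/1219 =0.01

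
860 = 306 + 554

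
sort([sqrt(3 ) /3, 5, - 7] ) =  [  -  7,sqrt (3 )/3,5] 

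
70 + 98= 168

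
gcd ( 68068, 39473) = 7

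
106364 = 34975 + 71389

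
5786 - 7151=  -  1365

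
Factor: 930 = 2^1*3^1*5^1*31^1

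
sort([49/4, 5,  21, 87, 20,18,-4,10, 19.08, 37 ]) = [-4,5, 10, 49/4, 18, 19.08 , 20, 21, 37,  87 ] 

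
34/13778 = 17/6889 = 0.00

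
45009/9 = 5001 = 5001.00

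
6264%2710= 844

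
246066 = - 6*( - 41011 ) 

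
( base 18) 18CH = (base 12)5015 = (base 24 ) F0H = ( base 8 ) 20721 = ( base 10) 8657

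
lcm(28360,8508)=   85080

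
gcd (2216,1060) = 4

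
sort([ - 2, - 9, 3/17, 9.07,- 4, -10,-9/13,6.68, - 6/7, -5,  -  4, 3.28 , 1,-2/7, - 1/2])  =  [-10, - 9,-5,- 4,- 4, -2,-6/7,-9/13, -1/2,-2/7, 3/17, 1, 3.28, 6.68, 9.07]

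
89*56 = 4984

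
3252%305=202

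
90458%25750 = 13208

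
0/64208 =0=0.00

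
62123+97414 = 159537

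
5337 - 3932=1405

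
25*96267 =2406675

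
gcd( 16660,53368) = 28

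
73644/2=36822  =  36822.00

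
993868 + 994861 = 1988729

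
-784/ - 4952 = 98/619 = 0.16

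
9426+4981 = 14407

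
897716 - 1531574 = - 633858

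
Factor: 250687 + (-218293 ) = 32394 = 2^1*3^1*5399^1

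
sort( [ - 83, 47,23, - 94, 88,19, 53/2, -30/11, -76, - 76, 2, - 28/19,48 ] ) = [ - 94, - 83, - 76, - 76, - 30/11, - 28/19,2, 19 , 23, 53/2, 47,48,88]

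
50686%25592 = 25094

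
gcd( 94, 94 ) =94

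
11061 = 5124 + 5937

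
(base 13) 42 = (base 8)66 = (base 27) 20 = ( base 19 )2g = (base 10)54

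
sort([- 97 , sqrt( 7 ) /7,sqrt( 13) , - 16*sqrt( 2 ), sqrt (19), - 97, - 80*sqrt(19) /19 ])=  [ - 97, - 97, - 16*sqrt (2 ), - 80*sqrt( 19)/19, sqrt( 7) /7,sqrt(13 ),sqrt( 19 )]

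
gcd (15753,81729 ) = 3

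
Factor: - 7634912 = -2^5 * 238591^1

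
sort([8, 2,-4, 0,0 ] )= [-4,0,0,2, 8]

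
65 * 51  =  3315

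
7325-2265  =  5060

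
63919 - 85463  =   - 21544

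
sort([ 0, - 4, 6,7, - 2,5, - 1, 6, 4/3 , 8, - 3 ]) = [ - 4,-3,-2 , - 1,0, 4/3,5 , 6, 6,7 , 8 ]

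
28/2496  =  7/624 = 0.01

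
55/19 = 55/19 = 2.89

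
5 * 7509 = 37545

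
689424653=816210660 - 126786007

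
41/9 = 41/9  =  4.56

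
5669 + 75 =5744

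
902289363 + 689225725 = 1591515088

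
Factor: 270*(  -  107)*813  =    -  23487570 = -  2^1*3^4*5^1 * 107^1*  271^1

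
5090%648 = 554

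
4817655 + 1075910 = 5893565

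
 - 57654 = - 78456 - -20802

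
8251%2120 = 1891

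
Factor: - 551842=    - 2^1*275921^1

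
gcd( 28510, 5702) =5702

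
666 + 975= 1641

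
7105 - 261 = 6844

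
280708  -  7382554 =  - 7101846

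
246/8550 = 41/1425 = 0.03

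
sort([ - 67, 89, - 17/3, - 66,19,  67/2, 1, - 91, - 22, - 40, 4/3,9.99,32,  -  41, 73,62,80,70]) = [ - 91, - 67, - 66,  -  41, - 40 , - 22, - 17/3,1,4/3,9.99,19, 32,67/2,62 , 70, 73 , 80,89]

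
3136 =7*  448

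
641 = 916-275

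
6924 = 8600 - 1676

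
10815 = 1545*7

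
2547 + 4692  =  7239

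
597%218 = 161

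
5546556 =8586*646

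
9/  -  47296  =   - 9/47296 = - 0.00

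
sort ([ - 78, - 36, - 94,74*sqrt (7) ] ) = [ - 94,-78, - 36, 74 * sqrt( 7 )]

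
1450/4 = 725/2 = 362.50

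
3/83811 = 1/27937=0.00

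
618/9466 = 309/4733 = 0.07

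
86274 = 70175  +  16099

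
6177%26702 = 6177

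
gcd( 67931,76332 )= 1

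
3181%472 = 349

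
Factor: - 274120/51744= -445/84 = - 2^( -2) * 3^( - 1 )*5^1*7^( - 1)*89^1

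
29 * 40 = 1160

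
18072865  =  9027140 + 9045725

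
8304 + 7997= 16301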